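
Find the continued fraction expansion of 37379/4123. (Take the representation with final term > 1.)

37379 = 9×4123 + 272
4123 = 15×272 + 43
272 = 6×43 + 14
43 = 3×14 + 1
14 = 14×1 + 0  (stop)
So 37379/4123 = [9; 15, 6, 3, 14].

[9; 15, 6, 3, 14]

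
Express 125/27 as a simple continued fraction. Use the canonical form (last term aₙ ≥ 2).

125 = 4*27 + 17
27 = 1*17 + 10
17 = 1*10 + 7
10 = 1*7 + 3
7 = 2*3 + 1
3 = 3*1 + 0  (stop)
So 125/27 = [4; 1, 1, 1, 2, 3].

[4; 1, 1, 1, 2, 3]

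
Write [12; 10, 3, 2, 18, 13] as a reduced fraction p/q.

209560/17323

Fold from the inside: start with 13/1.
  18 + 1/13 = 235/13
  2 + 13/235 = 483/235
  3 + 235/483 = 1684/483
  10 + 483/1684 = 17323/1684
  12 + 1684/17323 = 209560/17323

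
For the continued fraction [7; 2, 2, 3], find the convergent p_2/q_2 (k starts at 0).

Using pₖ = aₖpₖ₋₁ + pₖ₋₂, qₖ = aₖqₖ₋₁ + qₖ₋₂ (with p₋₁=1, p₋₂=0, q₋₁=0, q₋₂=1):
  k=0: a=7, p=7, q=1
  k=1: a=2, p=15, q=2
  k=2: a=2, p=37, q=5

37/5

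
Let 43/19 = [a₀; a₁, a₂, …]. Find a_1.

3

43 = 2·19 + 5   →  a_0 = 2
19 = 3·5 + 4   →  a_1 = 3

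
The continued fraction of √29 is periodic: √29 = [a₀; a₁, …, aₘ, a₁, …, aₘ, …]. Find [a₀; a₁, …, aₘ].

[5; 2, 1, 1, 2, 10]

a₀ = ⌊√29⌋ = 5.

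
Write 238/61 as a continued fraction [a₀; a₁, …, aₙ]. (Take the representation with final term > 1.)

238 = 3×61 + 55
61 = 1×55 + 6
55 = 9×6 + 1
6 = 6×1 + 0  (stop)
So 238/61 = [3; 1, 9, 6].

[3; 1, 9, 6]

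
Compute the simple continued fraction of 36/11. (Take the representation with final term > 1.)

36 = 3×11 + 3
11 = 3×3 + 2
3 = 1×2 + 1
2 = 2×1 + 0  (stop)
So 36/11 = [3; 3, 1, 2].

[3; 3, 1, 2]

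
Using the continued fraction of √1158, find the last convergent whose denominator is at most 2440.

√1158 = [34; 34, 68, …] (period length 2).
Convergents:
  p_0/q_0 = 34/1
  p_1/q_1 = 1157/34
  p_2/q_2 = 78710/2313
  p_3/q_3 = 2677297/78676
q_2 = 2313 ≤ 2440 < 78676 = q_3, so the answer is 78710/2313.

78710/2313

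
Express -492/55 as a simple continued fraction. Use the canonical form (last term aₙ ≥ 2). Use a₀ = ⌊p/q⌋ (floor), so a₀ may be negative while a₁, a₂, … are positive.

-492 = -9·55 + 3
55 = 18·3 + 1
3 = 3·1 + 0  (stop)
So -492/55 = [-9; 18, 3].

[-9; 18, 3]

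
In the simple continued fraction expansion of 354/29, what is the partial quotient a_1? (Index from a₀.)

4

354 = 12·29 + 6   →  a_0 = 12
29 = 4·6 + 5   →  a_1 = 4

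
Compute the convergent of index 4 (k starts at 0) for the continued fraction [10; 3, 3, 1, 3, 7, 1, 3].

Using pₖ = aₖpₖ₋₁ + pₖ₋₂, qₖ = aₖqₖ₋₁ + qₖ₋₂ (with p₋₁=1, p₋₂=0, q₋₁=0, q₋₂=1):
  k=0: a=10, p=10, q=1
  k=1: a=3, p=31, q=3
  k=2: a=3, p=103, q=10
  k=3: a=1, p=134, q=13
  k=4: a=3, p=505, q=49

505/49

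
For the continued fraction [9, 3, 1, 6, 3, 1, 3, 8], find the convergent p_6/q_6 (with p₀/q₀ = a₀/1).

Using pₖ = aₖpₖ₋₁ + pₖ₋₂, qₖ = aₖqₖ₋₁ + qₖ₋₂ (with p₋₁=1, p₋₂=0, q₋₁=0, q₋₂=1):
  k=0: a=9, p=9, q=1
  k=1: a=3, p=28, q=3
  k=2: a=1, p=37, q=4
  k=3: a=6, p=250, q=27
  k=4: a=3, p=787, q=85
  k=5: a=1, p=1037, q=112
  k=6: a=3, p=3898, q=421

3898/421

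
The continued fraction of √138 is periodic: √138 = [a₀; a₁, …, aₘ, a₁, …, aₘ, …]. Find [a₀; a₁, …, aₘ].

a₀ = ⌊√138⌋ = 11.
With m₀=0, d₀=1 and mₖ₊₁ = dₖaₖ − mₖ, dₖ₊₁ = (n − mₖ₊₁²)/dₖ, aₖ₊₁ = ⌊(a₀+mₖ₊₁)/dₖ₊₁⌋:
  k=1: m=11, d=17, a=1
  k=2: m=6, d=6, a=2
  k=3: m=6, d=17, a=1
  k=4: m=11, d=1, a=22
d=1 and a=2a₀=22 at k=4, so the next step gives (m, d) = (11, 17) again — its k=1 value — and the period has length 4.

[11; 1, 2, 1, 22]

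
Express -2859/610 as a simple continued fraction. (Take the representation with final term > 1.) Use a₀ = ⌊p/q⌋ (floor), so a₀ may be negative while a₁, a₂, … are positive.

[-5; 3, 5, 6, 6]

-2859 = -5*610 + 191
610 = 3*191 + 37
191 = 5*37 + 6
37 = 6*6 + 1
6 = 6*1 + 0  (stop)
So -2859/610 = [-5; 3, 5, 6, 6].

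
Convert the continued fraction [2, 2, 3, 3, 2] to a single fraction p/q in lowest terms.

Using pₖ = aₖpₖ₋₁ + pₖ₋₂ and qₖ = aₖqₖ₋₁ + qₖ₋₂:
  k=0: a=2, p=2, q=1
  k=1: a=2, p=5, q=2
  k=2: a=3, p=17, q=7
  k=3: a=3, p=56, q=23
  k=4: a=2, p=129, q=53

129/53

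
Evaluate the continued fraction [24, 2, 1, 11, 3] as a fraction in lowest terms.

Fold from the inside: start with 3/1.
  11 + 1/3 = 34/3
  1 + 3/34 = 37/34
  2 + 34/37 = 108/37
  24 + 37/108 = 2629/108

2629/108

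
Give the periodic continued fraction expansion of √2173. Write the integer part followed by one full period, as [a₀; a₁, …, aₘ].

[46; 1, 1, 1, 1, 1, 1, 92]

a₀ = ⌊√2173⌋ = 46.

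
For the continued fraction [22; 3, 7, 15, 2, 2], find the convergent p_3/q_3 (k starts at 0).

Using pₖ = aₖpₖ₋₁ + pₖ₋₂, qₖ = aₖqₖ₋₁ + qₖ₋₂ (with p₋₁=1, p₋₂=0, q₋₁=0, q₋₂=1):
  k=0: a=22, p=22, q=1
  k=1: a=3, p=67, q=3
  k=2: a=7, p=491, q=22
  k=3: a=15, p=7432, q=333

7432/333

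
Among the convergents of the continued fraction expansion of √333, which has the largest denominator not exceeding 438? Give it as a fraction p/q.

2646/145

√333 = [18; 4, 36, …] (period length 2).
Convergents:
  p_0/q_0 = 18/1
  p_1/q_1 = 73/4
  p_2/q_2 = 2646/145
  p_3/q_3 = 10657/584
q_2 = 145 ≤ 438 < 584 = q_3, so the answer is 2646/145.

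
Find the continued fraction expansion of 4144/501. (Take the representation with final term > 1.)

[8; 3, 1, 2, 6, 7]

4144 = 8×501 + 136
501 = 3×136 + 93
136 = 1×93 + 43
93 = 2×43 + 7
43 = 6×7 + 1
7 = 7×1 + 0  (stop)
So 4144/501 = [8; 3, 1, 2, 6, 7].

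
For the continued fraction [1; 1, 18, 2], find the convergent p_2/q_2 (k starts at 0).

37/19

Using pₖ = aₖpₖ₋₁ + pₖ₋₂, qₖ = aₖqₖ₋₁ + qₖ₋₂ (with p₋₁=1, p₋₂=0, q₋₁=0, q₋₂=1):
  k=0: a=1, p=1, q=1
  k=1: a=1, p=2, q=1
  k=2: a=18, p=37, q=19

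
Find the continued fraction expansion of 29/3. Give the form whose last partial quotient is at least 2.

[9; 1, 2]

29 = 9·3 + 2
3 = 1·2 + 1
2 = 2·1 + 0  (stop)
So 29/3 = [9; 1, 2].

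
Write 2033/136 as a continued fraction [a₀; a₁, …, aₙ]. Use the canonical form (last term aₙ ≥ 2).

2033 = 14·136 + 129
136 = 1·129 + 7
129 = 18·7 + 3
7 = 2·3 + 1
3 = 3·1 + 0  (stop)
So 2033/136 = [14; 1, 18, 2, 3].

[14; 1, 18, 2, 3]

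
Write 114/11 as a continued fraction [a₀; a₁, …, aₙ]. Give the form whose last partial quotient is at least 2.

114 = 10×11 + 4
11 = 2×4 + 3
4 = 1×3 + 1
3 = 3×1 + 0  (stop)
So 114/11 = [10; 2, 1, 3].

[10; 2, 1, 3]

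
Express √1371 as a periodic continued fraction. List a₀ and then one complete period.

[37; 37, 74]

a₀ = ⌊√1371⌋ = 37.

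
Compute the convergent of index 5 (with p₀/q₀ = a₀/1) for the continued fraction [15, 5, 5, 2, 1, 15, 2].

19781/1302

Using pₖ = aₖpₖ₋₁ + pₖ₋₂, qₖ = aₖqₖ₋₁ + qₖ₋₂ (with p₋₁=1, p₋₂=0, q₋₁=0, q₋₂=1):
  k=0: a=15, p=15, q=1
  k=1: a=5, p=76, q=5
  k=2: a=5, p=395, q=26
  k=3: a=2, p=866, q=57
  k=4: a=1, p=1261, q=83
  k=5: a=15, p=19781, q=1302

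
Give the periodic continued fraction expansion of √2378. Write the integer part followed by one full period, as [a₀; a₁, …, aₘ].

a₀ = ⌊√2378⌋ = 48.
With m₀=0, d₀=1 and mₖ₊₁ = dₖaₖ − mₖ, dₖ₊₁ = (n − mₖ₊₁²)/dₖ, aₖ₊₁ = ⌊(a₀+mₖ₊₁)/dₖ₊₁⌋:
  k=1: m=48, d=74, a=1
  k=2: m=26, d=23, a=3
  k=3: m=43, d=23, a=3
  k=4: m=26, d=74, a=1
  k=5: m=48, d=1, a=96
d=1 and a=2a₀=96 at k=5, so the next step gives (m, d) = (48, 74) again — its k=1 value — and the period has length 5.

[48; 1, 3, 3, 1, 96]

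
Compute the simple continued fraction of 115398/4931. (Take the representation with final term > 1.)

[23; 2, 2, 15, 3, 1, 15]

115398 = 23·4931 + 1985
4931 = 2·1985 + 961
1985 = 2·961 + 63
961 = 15·63 + 16
63 = 3·16 + 15
16 = 1·15 + 1
15 = 15·1 + 0  (stop)
So 115398/4931 = [23; 2, 2, 15, 3, 1, 15].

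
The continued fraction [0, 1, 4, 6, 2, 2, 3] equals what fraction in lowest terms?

Using pₖ = aₖpₖ₋₁ + pₖ₋₂ and qₖ = aₖqₖ₋₁ + qₖ₋₂:
  k=0: a=0, p=0, q=1
  k=1: a=1, p=1, q=1
  k=2: a=4, p=4, q=5
  k=3: a=6, p=25, q=31
  k=4: a=2, p=54, q=67
  k=5: a=2, p=133, q=165
  k=6: a=3, p=453, q=562

453/562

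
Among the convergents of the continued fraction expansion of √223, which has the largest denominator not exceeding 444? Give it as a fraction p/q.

√223 = [14; 1, 13, 1, 28, …] (period length 4).
Convergents:
  p_0/q_0 = 14/1
  p_1/q_1 = 15/1
  p_2/q_2 = 209/14
  p_3/q_3 = 224/15
  p_4/q_4 = 6481/434
  p_5/q_5 = 6705/449
q_4 = 434 ≤ 444 < 449 = q_5, so the answer is 6481/434.

6481/434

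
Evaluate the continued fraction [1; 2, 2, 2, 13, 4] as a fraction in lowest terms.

Using pₖ = aₖpₖ₋₁ + pₖ₋₂ and qₖ = aₖqₖ₋₁ + qₖ₋₂:
  k=0: a=1, p=1, q=1
  k=1: a=2, p=3, q=2
  k=2: a=2, p=7, q=5
  k=3: a=2, p=17, q=12
  k=4: a=13, p=228, q=161
  k=5: a=4, p=929, q=656

929/656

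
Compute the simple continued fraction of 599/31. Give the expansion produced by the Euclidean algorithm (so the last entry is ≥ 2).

599 = 19*31 + 10
31 = 3*10 + 1
10 = 10*1 + 0  (stop)
So 599/31 = [19; 3, 10].

[19; 3, 10]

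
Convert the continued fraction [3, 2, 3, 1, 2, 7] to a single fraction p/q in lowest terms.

Using pₖ = aₖpₖ₋₁ + pₖ₋₂ and qₖ = aₖqₖ₋₁ + qₖ₋₂:
  k=0: a=3, p=3, q=1
  k=1: a=2, p=7, q=2
  k=2: a=3, p=24, q=7
  k=3: a=1, p=31, q=9
  k=4: a=2, p=86, q=25
  k=5: a=7, p=633, q=184

633/184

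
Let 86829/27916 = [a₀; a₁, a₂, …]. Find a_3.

2

86829 = 3·27916 + 3081   →  a_0 = 3
27916 = 9·3081 + 187   →  a_1 = 9
3081 = 16·187 + 89   →  a_2 = 16
187 = 2·89 + 9   →  a_3 = 2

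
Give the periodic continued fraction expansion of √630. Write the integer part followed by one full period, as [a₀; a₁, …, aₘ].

[25; 10, 50]

a₀ = ⌊√630⌋ = 25.
With m₀=0, d₀=1 and mₖ₊₁ = dₖaₖ − mₖ, dₖ₊₁ = (n − mₖ₊₁²)/dₖ, aₖ₊₁ = ⌊(a₀+mₖ₊₁)/dₖ₊₁⌋:
  k=1: m=25, d=5, a=10
  k=2: m=25, d=1, a=50
d=1 and a=2a₀=50 at k=2, so the next step gives (m, d) = (25, 5) again — its k=1 value — and the period has length 2.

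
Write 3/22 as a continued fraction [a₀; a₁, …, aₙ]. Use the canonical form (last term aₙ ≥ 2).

[0; 7, 3]

3 = 0×22 + 3
22 = 7×3 + 1
3 = 3×1 + 0  (stop)
So 3/22 = [0; 7, 3].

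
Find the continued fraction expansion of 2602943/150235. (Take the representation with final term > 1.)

2602943 = 17×150235 + 48948
150235 = 3×48948 + 3391
48948 = 14×3391 + 1474
3391 = 2×1474 + 443
1474 = 3×443 + 145
443 = 3×145 + 8
145 = 18×8 + 1
8 = 8×1 + 0  (stop)
So 2602943/150235 = [17; 3, 14, 2, 3, 3, 18, 8].

[17; 3, 14, 2, 3, 3, 18, 8]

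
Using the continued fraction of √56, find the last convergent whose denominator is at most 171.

449/60

√56 = [7; 2, 14, …] (period length 2).
Convergents:
  p_0/q_0 = 7/1
  p_1/q_1 = 15/2
  p_2/q_2 = 217/29
  p_3/q_3 = 449/60
  p_4/q_4 = 6503/869
q_3 = 60 ≤ 171 < 869 = q_4, so the answer is 449/60.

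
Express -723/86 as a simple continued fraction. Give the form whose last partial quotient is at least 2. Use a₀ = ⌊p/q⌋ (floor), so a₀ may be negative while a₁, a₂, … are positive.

[-9; 1, 1, 2, 5, 3]

-723 = -9·86 + 51
86 = 1·51 + 35
51 = 1·35 + 16
35 = 2·16 + 3
16 = 5·3 + 1
3 = 3·1 + 0  (stop)
So -723/86 = [-9; 1, 1, 2, 5, 3].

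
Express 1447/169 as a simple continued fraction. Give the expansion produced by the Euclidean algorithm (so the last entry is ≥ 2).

1447 = 8×169 + 95
169 = 1×95 + 74
95 = 1×74 + 21
74 = 3×21 + 11
21 = 1×11 + 10
11 = 1×10 + 1
10 = 10×1 + 0  (stop)
So 1447/169 = [8; 1, 1, 3, 1, 1, 10].

[8; 1, 1, 3, 1, 1, 10]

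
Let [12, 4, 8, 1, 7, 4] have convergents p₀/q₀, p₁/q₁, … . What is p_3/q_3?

Using pₖ = aₖpₖ₋₁ + pₖ₋₂, qₖ = aₖqₖ₋₁ + qₖ₋₂ (with p₋₁=1, p₋₂=0, q₋₁=0, q₋₂=1):
  k=0: a=12, p=12, q=1
  k=1: a=4, p=49, q=4
  k=2: a=8, p=404, q=33
  k=3: a=1, p=453, q=37

453/37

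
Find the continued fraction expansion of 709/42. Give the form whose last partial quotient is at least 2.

709 = 16·42 + 37
42 = 1·37 + 5
37 = 7·5 + 2
5 = 2·2 + 1
2 = 2·1 + 0  (stop)
So 709/42 = [16; 1, 7, 2, 2].

[16; 1, 7, 2, 2]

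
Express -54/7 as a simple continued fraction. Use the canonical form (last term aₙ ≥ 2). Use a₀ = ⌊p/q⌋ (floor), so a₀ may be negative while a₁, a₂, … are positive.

-54 = -8*7 + 2
7 = 3*2 + 1
2 = 2*1 + 0  (stop)
So -54/7 = [-8; 3, 2].

[-8; 3, 2]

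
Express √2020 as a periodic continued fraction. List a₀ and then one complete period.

a₀ = ⌊√2020⌋ = 44.
With m₀=0, d₀=1 and mₖ₊₁ = dₖaₖ − mₖ, dₖ₊₁ = (n − mₖ₊₁²)/dₖ, aₖ₊₁ = ⌊(a₀+mₖ₊₁)/dₖ₊₁⌋:
  k=1: m=44, d=84, a=1
  k=2: m=40, d=5, a=16
  k=3: m=40, d=84, a=1
  k=4: m=44, d=1, a=88
d=1 and a=2a₀=88 at k=4, so the next step gives (m, d) = (44, 84) again — its k=1 value — and the period has length 4.

[44; 1, 16, 1, 88]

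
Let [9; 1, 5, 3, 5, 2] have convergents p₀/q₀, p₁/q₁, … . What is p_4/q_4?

Using pₖ = aₖpₖ₋₁ + pₖ₋₂, qₖ = aₖqₖ₋₁ + qₖ₋₂ (with p₋₁=1, p₋₂=0, q₋₁=0, q₋₂=1):
  k=0: a=9, p=9, q=1
  k=1: a=1, p=10, q=1
  k=2: a=5, p=59, q=6
  k=3: a=3, p=187, q=19
  k=4: a=5, p=994, q=101

994/101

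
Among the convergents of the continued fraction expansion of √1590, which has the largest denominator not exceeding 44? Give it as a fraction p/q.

√1590 = [39; 1, 6, 1, 78, …] (period length 4).
Convergents:
  p_0/q_0 = 39/1
  p_1/q_1 = 40/1
  p_2/q_2 = 279/7
  p_3/q_3 = 319/8
  p_4/q_4 = 25161/631
q_3 = 8 ≤ 44 < 631 = q_4, so the answer is 319/8.

319/8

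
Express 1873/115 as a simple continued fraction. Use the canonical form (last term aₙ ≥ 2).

[16; 3, 2, 16]

1873 = 16·115 + 33
115 = 3·33 + 16
33 = 2·16 + 1
16 = 16·1 + 0  (stop)
So 1873/115 = [16; 3, 2, 16].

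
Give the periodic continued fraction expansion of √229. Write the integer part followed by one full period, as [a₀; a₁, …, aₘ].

[15; 7, 1, 1, 7, 30]

a₀ = ⌊√229⌋ = 15.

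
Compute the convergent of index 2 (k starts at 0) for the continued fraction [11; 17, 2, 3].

Using pₖ = aₖpₖ₋₁ + pₖ₋₂, qₖ = aₖqₖ₋₁ + qₖ₋₂ (with p₋₁=1, p₋₂=0, q₋₁=0, q₋₂=1):
  k=0: a=11, p=11, q=1
  k=1: a=17, p=188, q=17
  k=2: a=2, p=387, q=35

387/35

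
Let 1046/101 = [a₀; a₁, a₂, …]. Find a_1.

2

1046 = 10·101 + 36   →  a_0 = 10
101 = 2·36 + 29   →  a_1 = 2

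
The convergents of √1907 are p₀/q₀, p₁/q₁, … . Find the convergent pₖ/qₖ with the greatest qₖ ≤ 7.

131/3

√1907 = [43; 1, 2, 43, 2, 1, 86, …] (period length 6).
Convergents:
  p_0/q_0 = 43/1
  p_1/q_1 = 44/1
  p_2/q_2 = 131/3
  p_3/q_3 = 5677/130
q_2 = 3 ≤ 7 < 130 = q_3, so the answer is 131/3.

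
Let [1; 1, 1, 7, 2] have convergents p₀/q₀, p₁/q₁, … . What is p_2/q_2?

Using pₖ = aₖpₖ₋₁ + pₖ₋₂, qₖ = aₖqₖ₋₁ + qₖ₋₂ (with p₋₁=1, p₋₂=0, q₋₁=0, q₋₂=1):
  k=0: a=1, p=1, q=1
  k=1: a=1, p=2, q=1
  k=2: a=1, p=3, q=2

3/2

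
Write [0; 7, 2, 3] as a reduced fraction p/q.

7/52

Fold from the inside: start with 3/1.
  2 + 1/3 = 7/3
  7 + 3/7 = 52/7
  0 + 7/52 = 7/52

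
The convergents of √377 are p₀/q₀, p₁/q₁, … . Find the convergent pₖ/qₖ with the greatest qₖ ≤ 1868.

18135/934

√377 = [19; 2, 2, 2, 38, …] (period length 4).
Convergents:
  p_0/q_0 = 19/1
  p_1/q_1 = 39/2
  p_2/q_2 = 97/5
  p_3/q_3 = 233/12
  p_4/q_4 = 8951/461
  p_5/q_5 = 18135/934
  p_6/q_6 = 45221/2329
q_5 = 934 ≤ 1868 < 2329 = q_6, so the answer is 18135/934.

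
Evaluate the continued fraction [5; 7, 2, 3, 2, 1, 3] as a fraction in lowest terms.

Using pₖ = aₖpₖ₋₁ + pₖ₋₂ and qₖ = aₖqₖ₋₁ + qₖ₋₂:
  k=0: a=5, p=5, q=1
  k=1: a=7, p=36, q=7
  k=2: a=2, p=77, q=15
  k=3: a=3, p=267, q=52
  k=4: a=2, p=611, q=119
  k=5: a=1, p=878, q=171
  k=6: a=3, p=3245, q=632

3245/632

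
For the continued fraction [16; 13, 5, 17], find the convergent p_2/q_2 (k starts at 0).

Using pₖ = aₖpₖ₋₁ + pₖ₋₂, qₖ = aₖqₖ₋₁ + qₖ₋₂ (with p₋₁=1, p₋₂=0, q₋₁=0, q₋₂=1):
  k=0: a=16, p=16, q=1
  k=1: a=13, p=209, q=13
  k=2: a=5, p=1061, q=66

1061/66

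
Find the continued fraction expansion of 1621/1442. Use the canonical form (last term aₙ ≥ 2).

1621 = 1*1442 + 179
1442 = 8*179 + 10
179 = 17*10 + 9
10 = 1*9 + 1
9 = 9*1 + 0  (stop)
So 1621/1442 = [1; 8, 17, 1, 9].

[1; 8, 17, 1, 9]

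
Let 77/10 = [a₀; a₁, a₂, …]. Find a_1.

77 = 7·10 + 7   →  a_0 = 7
10 = 1·7 + 3   →  a_1 = 1

1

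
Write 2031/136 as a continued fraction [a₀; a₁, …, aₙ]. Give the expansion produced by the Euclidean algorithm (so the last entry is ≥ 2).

2031 = 14×136 + 127
136 = 1×127 + 9
127 = 14×9 + 1
9 = 9×1 + 0  (stop)
So 2031/136 = [14; 1, 14, 9].

[14; 1, 14, 9]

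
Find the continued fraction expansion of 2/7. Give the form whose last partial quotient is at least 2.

2 = 0*7 + 2
7 = 3*2 + 1
2 = 2*1 + 0  (stop)
So 2/7 = [0; 3, 2].

[0; 3, 2]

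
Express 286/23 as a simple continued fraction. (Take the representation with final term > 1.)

286 = 12·23 + 10
23 = 2·10 + 3
10 = 3·3 + 1
3 = 3·1 + 0  (stop)
So 286/23 = [12; 2, 3, 3].

[12; 2, 3, 3]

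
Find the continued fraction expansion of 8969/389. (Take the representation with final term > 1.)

[23; 17, 1, 2, 7]

8969 = 23·389 + 22
389 = 17·22 + 15
22 = 1·15 + 7
15 = 2·7 + 1
7 = 7·1 + 0  (stop)
So 8969/389 = [23; 17, 1, 2, 7].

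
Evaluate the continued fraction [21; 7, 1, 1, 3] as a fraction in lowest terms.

Fold from the inside: start with 3/1.
  1 + 1/3 = 4/3
  1 + 3/4 = 7/4
  7 + 4/7 = 53/7
  21 + 7/53 = 1120/53

1120/53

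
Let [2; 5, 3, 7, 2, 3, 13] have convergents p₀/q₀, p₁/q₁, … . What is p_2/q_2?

35/16

Using pₖ = aₖpₖ₋₁ + pₖ₋₂, qₖ = aₖqₖ₋₁ + qₖ₋₂ (with p₋₁=1, p₋₂=0, q₋₁=0, q₋₂=1):
  k=0: a=2, p=2, q=1
  k=1: a=5, p=11, q=5
  k=2: a=3, p=35, q=16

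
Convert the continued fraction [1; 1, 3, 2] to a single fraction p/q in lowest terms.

16/9

Fold from the inside: start with 2/1.
  3 + 1/2 = 7/2
  1 + 2/7 = 9/7
  1 + 7/9 = 16/9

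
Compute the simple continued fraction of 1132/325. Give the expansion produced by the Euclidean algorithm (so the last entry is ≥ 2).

1132 = 3·325 + 157
325 = 2·157 + 11
157 = 14·11 + 3
11 = 3·3 + 2
3 = 1·2 + 1
2 = 2·1 + 0  (stop)
So 1132/325 = [3; 2, 14, 3, 1, 2].

[3; 2, 14, 3, 1, 2]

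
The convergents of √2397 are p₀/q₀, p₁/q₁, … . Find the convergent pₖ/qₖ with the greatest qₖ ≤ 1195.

√2397 = [48; 1, 23, 2, 23, 1, 96, …] (period length 6).
Convergents:
  p_0/q_0 = 48/1
  p_1/q_1 = 49/1
  p_2/q_2 = 1175/24
  p_3/q_3 = 2399/49
  p_4/q_4 = 56352/1151
  p_5/q_5 = 58751/1200
q_4 = 1151 ≤ 1195 < 1200 = q_5, so the answer is 56352/1151.

56352/1151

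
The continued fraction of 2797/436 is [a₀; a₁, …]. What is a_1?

2797 = 6·436 + 181   →  a_0 = 6
436 = 2·181 + 74   →  a_1 = 2

2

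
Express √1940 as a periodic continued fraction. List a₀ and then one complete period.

a₀ = ⌊√1940⌋ = 44.
With m₀=0, d₀=1 and mₖ₊₁ = dₖaₖ − mₖ, dₖ₊₁ = (n − mₖ₊₁²)/dₖ, aₖ₊₁ = ⌊(a₀+mₖ₊₁)/dₖ₊₁⌋:
  k=1: m=44, d=4, a=22
  k=2: m=44, d=1, a=88
d=1 and a=2a₀=88 at k=2, so the next step gives (m, d) = (44, 4) again — its k=1 value — and the period has length 2.

[44; 22, 88]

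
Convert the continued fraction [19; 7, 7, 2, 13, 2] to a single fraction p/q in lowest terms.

Using pₖ = aₖpₖ₋₁ + pₖ₋₂ and qₖ = aₖqₖ₋₁ + qₖ₋₂:
  k=0: a=19, p=19, q=1
  k=1: a=7, p=134, q=7
  k=2: a=7, p=957, q=50
  k=3: a=2, p=2048, q=107
  k=4: a=13, p=27581, q=1441
  k=5: a=2, p=57210, q=2989

57210/2989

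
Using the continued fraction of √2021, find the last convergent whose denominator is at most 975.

√2021 = [44; 1, 21, 2, 21, 1, 88, …] (period length 6).
Convergents:
  p_0/q_0 = 44/1
  p_1/q_1 = 45/1
  p_2/q_2 = 989/22
  p_3/q_3 = 2023/45
  p_4/q_4 = 43472/967
  p_5/q_5 = 45495/1012
q_4 = 967 ≤ 975 < 1012 = q_5, so the answer is 43472/967.

43472/967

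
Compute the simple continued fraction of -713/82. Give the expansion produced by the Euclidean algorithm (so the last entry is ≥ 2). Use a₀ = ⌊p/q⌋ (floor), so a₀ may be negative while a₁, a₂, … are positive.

[-9; 3, 3, 1, 1, 3]

-713 = -9×82 + 25
82 = 3×25 + 7
25 = 3×7 + 4
7 = 1×4 + 3
4 = 1×3 + 1
3 = 3×1 + 0  (stop)
So -713/82 = [-9; 3, 3, 1, 1, 3].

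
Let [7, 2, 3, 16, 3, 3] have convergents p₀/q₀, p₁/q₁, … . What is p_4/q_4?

2593/349

Using pₖ = aₖpₖ₋₁ + pₖ₋₂, qₖ = aₖqₖ₋₁ + qₖ₋₂ (with p₋₁=1, p₋₂=0, q₋₁=0, q₋₂=1):
  k=0: a=7, p=7, q=1
  k=1: a=2, p=15, q=2
  k=2: a=3, p=52, q=7
  k=3: a=16, p=847, q=114
  k=4: a=3, p=2593, q=349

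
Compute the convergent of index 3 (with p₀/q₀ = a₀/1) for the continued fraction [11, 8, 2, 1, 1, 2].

Using pₖ = aₖpₖ₋₁ + pₖ₋₂, qₖ = aₖqₖ₋₁ + qₖ₋₂ (with p₋₁=1, p₋₂=0, q₋₁=0, q₋₂=1):
  k=0: a=11, p=11, q=1
  k=1: a=8, p=89, q=8
  k=2: a=2, p=189, q=17
  k=3: a=1, p=278, q=25

278/25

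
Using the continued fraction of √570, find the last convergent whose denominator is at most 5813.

72961/3056

√570 = [23; 1, 6, 1, 46, …] (period length 4).
Convergents:
  p_0/q_0 = 23/1
  p_1/q_1 = 24/1
  p_2/q_2 = 167/7
  p_3/q_3 = 191/8
  p_4/q_4 = 8953/375
  p_5/q_5 = 9144/383
  p_6/q_6 = 63817/2673
  p_7/q_7 = 72961/3056
  p_8/q_8 = 3420023/143249
q_7 = 3056 ≤ 5813 < 143249 = q_8, so the answer is 72961/3056.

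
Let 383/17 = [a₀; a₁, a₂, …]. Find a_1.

1

383 = 22·17 + 9   →  a_0 = 22
17 = 1·9 + 8   →  a_1 = 1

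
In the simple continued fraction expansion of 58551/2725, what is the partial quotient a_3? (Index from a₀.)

6

58551 = 21·2725 + 1326   →  a_0 = 21
2725 = 2·1326 + 73   →  a_1 = 2
1326 = 18·73 + 12   →  a_2 = 18
73 = 6·12 + 1   →  a_3 = 6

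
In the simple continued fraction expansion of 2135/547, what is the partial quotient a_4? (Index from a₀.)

8

2135 = 3·547 + 494   →  a_0 = 3
547 = 1·494 + 53   →  a_1 = 1
494 = 9·53 + 17   →  a_2 = 9
53 = 3·17 + 2   →  a_3 = 3
17 = 8·2 + 1   →  a_4 = 8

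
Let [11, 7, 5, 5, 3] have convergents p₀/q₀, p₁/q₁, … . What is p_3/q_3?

2083/187

Using pₖ = aₖpₖ₋₁ + pₖ₋₂, qₖ = aₖqₖ₋₁ + qₖ₋₂ (with p₋₁=1, p₋₂=0, q₋₁=0, q₋₂=1):
  k=0: a=11, p=11, q=1
  k=1: a=7, p=78, q=7
  k=2: a=5, p=401, q=36
  k=3: a=5, p=2083, q=187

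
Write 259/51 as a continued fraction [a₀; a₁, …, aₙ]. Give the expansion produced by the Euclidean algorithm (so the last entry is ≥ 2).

[5; 12, 1, 3]

259 = 5·51 + 4
51 = 12·4 + 3
4 = 1·3 + 1
3 = 3·1 + 0  (stop)
So 259/51 = [5; 12, 1, 3].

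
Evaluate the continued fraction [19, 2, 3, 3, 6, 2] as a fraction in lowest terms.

6083/313

Using pₖ = aₖpₖ₋₁ + pₖ₋₂ and qₖ = aₖqₖ₋₁ + qₖ₋₂:
  k=0: a=19, p=19, q=1
  k=1: a=2, p=39, q=2
  k=2: a=3, p=136, q=7
  k=3: a=3, p=447, q=23
  k=4: a=6, p=2818, q=145
  k=5: a=2, p=6083, q=313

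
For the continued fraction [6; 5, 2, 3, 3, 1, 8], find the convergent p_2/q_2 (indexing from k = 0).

68/11

Using pₖ = aₖpₖ₋₁ + pₖ₋₂, qₖ = aₖqₖ₋₁ + qₖ₋₂ (with p₋₁=1, p₋₂=0, q₋₁=0, q₋₂=1):
  k=0: a=6, p=6, q=1
  k=1: a=5, p=31, q=5
  k=2: a=2, p=68, q=11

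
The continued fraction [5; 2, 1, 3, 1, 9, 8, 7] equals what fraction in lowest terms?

Fold from the inside: start with 7/1.
  8 + 1/7 = 57/7
  9 + 7/57 = 520/57
  1 + 57/520 = 577/520
  3 + 520/577 = 2251/577
  1 + 577/2251 = 2828/2251
  2 + 2251/2828 = 7907/2828
  5 + 2828/7907 = 42363/7907

42363/7907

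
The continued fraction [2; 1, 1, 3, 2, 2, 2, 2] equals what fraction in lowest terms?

582/227

Using pₖ = aₖpₖ₋₁ + pₖ₋₂ and qₖ = aₖqₖ₋₁ + qₖ₋₂:
  k=0: a=2, p=2, q=1
  k=1: a=1, p=3, q=1
  k=2: a=1, p=5, q=2
  k=3: a=3, p=18, q=7
  k=4: a=2, p=41, q=16
  k=5: a=2, p=100, q=39
  k=6: a=2, p=241, q=94
  k=7: a=2, p=582, q=227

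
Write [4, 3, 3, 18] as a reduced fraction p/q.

Using pₖ = aₖpₖ₋₁ + pₖ₋₂ and qₖ = aₖqₖ₋₁ + qₖ₋₂:
  k=0: a=4, p=4, q=1
  k=1: a=3, p=13, q=3
  k=2: a=3, p=43, q=10
  k=3: a=18, p=787, q=183

787/183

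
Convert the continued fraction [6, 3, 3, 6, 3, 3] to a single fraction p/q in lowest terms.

Using pₖ = aₖpₖ₋₁ + pₖ₋₂ and qₖ = aₖqₖ₋₁ + qₖ₋₂:
  k=0: a=6, p=6, q=1
  k=1: a=3, p=19, q=3
  k=2: a=3, p=63, q=10
  k=3: a=6, p=397, q=63
  k=4: a=3, p=1254, q=199
  k=5: a=3, p=4159, q=660

4159/660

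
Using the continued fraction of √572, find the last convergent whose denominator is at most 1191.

√572 = [23; 1, 10, 1, 46, …] (period length 4).
Convergents:
  p_0/q_0 = 23/1
  p_1/q_1 = 24/1
  p_2/q_2 = 263/11
  p_3/q_3 = 287/12
  p_4/q_4 = 13465/563
  p_5/q_5 = 13752/575
  p_6/q_6 = 150985/6313
q_5 = 575 ≤ 1191 < 6313 = q_6, so the answer is 13752/575.

13752/575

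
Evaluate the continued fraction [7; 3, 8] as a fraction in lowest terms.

Fold from the inside: start with 8/1.
  3 + 1/8 = 25/8
  7 + 8/25 = 183/25

183/25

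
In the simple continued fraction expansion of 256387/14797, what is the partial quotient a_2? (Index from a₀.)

256387 = 17·14797 + 4838   →  a_0 = 17
14797 = 3·4838 + 283   →  a_1 = 3
4838 = 17·283 + 27   →  a_2 = 17

17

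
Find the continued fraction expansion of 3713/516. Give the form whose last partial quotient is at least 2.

3713 = 7*516 + 101
516 = 5*101 + 11
101 = 9*11 + 2
11 = 5*2 + 1
2 = 2*1 + 0  (stop)
So 3713/516 = [7; 5, 9, 5, 2].

[7; 5, 9, 5, 2]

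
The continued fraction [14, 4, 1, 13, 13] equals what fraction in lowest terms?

Using pₖ = aₖpₖ₋₁ + pₖ₋₂ and qₖ = aₖqₖ₋₁ + qₖ₋₂:
  k=0: a=14, p=14, q=1
  k=1: a=4, p=57, q=4
  k=2: a=1, p=71, q=5
  k=3: a=13, p=980, q=69
  k=4: a=13, p=12811, q=902

12811/902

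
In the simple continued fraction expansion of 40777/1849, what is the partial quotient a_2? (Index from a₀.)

40777 = 22·1849 + 99   →  a_0 = 22
1849 = 18·99 + 67   →  a_1 = 18
99 = 1·67 + 32   →  a_2 = 1

1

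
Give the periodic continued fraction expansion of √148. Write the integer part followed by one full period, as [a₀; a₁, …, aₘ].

[12; 6, 24]

a₀ = ⌊√148⌋ = 12.
With m₀=0, d₀=1 and mₖ₊₁ = dₖaₖ − mₖ, dₖ₊₁ = (n − mₖ₊₁²)/dₖ, aₖ₊₁ = ⌊(a₀+mₖ₊₁)/dₖ₊₁⌋:
  k=1: m=12, d=4, a=6
  k=2: m=12, d=1, a=24
d=1 and a=2a₀=24 at k=2, so the next step gives (m, d) = (12, 4) again — its k=1 value — and the period has length 2.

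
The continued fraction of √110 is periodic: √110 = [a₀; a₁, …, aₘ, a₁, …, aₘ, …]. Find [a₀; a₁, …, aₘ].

a₀ = ⌊√110⌋ = 10.

[10; 2, 20]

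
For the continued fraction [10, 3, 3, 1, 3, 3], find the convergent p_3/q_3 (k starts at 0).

134/13

Using pₖ = aₖpₖ₋₁ + pₖ₋₂, qₖ = aₖqₖ₋₁ + qₖ₋₂ (with p₋₁=1, p₋₂=0, q₋₁=0, q₋₂=1):
  k=0: a=10, p=10, q=1
  k=1: a=3, p=31, q=3
  k=2: a=3, p=103, q=10
  k=3: a=1, p=134, q=13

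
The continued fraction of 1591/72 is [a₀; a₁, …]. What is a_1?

1591 = 22·72 + 7   →  a_0 = 22
72 = 10·7 + 2   →  a_1 = 10

10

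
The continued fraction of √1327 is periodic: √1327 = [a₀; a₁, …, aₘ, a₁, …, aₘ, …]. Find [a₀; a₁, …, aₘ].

a₀ = ⌊√1327⌋ = 36.
With m₀=0, d₀=1 and mₖ₊₁ = dₖaₖ − mₖ, dₖ₊₁ = (n − mₖ₊₁²)/dₖ, aₖ₊₁ = ⌊(a₀+mₖ₊₁)/dₖ₊₁⌋:
  k=1: m=36, d=31, a=2
  k=2: m=26, d=21, a=2
  k=3: m=16, d=51, a=1
  k=4: m=35, d=2, a=35
  k=5: m=35, d=51, a=1
  k=6: m=16, d=21, a=2
  k=7: m=26, d=31, a=2
  k=8: m=36, d=1, a=72
d=1 and a=2a₀=72 at k=8, so the next step gives (m, d) = (36, 31) again — its k=1 value — and the period has length 8.

[36; 2, 2, 1, 35, 1, 2, 2, 72]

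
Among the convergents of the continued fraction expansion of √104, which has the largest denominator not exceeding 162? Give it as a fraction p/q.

√104 = [10; 5, 20, …] (period length 2).
Convergents:
  p_0/q_0 = 10/1
  p_1/q_1 = 51/5
  p_2/q_2 = 1030/101
  p_3/q_3 = 5201/510
q_2 = 101 ≤ 162 < 510 = q_3, so the answer is 1030/101.

1030/101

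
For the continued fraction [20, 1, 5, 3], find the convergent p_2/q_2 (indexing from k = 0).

125/6

Using pₖ = aₖpₖ₋₁ + pₖ₋₂, qₖ = aₖqₖ₋₁ + qₖ₋₂ (with p₋₁=1, p₋₂=0, q₋₁=0, q₋₂=1):
  k=0: a=20, p=20, q=1
  k=1: a=1, p=21, q=1
  k=2: a=5, p=125, q=6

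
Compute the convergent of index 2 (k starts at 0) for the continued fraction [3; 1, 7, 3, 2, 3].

Using pₖ = aₖpₖ₋₁ + pₖ₋₂, qₖ = aₖqₖ₋₁ + qₖ₋₂ (with p₋₁=1, p₋₂=0, q₋₁=0, q₋₂=1):
  k=0: a=3, p=3, q=1
  k=1: a=1, p=4, q=1
  k=2: a=7, p=31, q=8

31/8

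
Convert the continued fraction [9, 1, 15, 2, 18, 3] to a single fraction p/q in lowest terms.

Fold from the inside: start with 3/1.
  18 + 1/3 = 55/3
  2 + 3/55 = 113/55
  15 + 55/113 = 1750/113
  1 + 113/1750 = 1863/1750
  9 + 1750/1863 = 18517/1863

18517/1863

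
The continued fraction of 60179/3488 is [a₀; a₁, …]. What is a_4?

14

60179 = 17·3488 + 883   →  a_0 = 17
3488 = 3·883 + 839   →  a_1 = 3
883 = 1·839 + 44   →  a_2 = 1
839 = 19·44 + 3   →  a_3 = 19
44 = 14·3 + 2   →  a_4 = 14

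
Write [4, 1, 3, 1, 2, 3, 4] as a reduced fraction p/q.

Fold from the inside: start with 4/1.
  3 + 1/4 = 13/4
  2 + 4/13 = 30/13
  1 + 13/30 = 43/30
  3 + 30/43 = 159/43
  1 + 43/159 = 202/159
  4 + 159/202 = 967/202

967/202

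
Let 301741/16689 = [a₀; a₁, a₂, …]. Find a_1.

12

301741 = 18·16689 + 1339   →  a_0 = 18
16689 = 12·1339 + 621   →  a_1 = 12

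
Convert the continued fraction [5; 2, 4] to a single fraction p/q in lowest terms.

49/9

Using pₖ = aₖpₖ₋₁ + pₖ₋₂ and qₖ = aₖqₖ₋₁ + qₖ₋₂:
  k=0: a=5, p=5, q=1
  k=1: a=2, p=11, q=2
  k=2: a=4, p=49, q=9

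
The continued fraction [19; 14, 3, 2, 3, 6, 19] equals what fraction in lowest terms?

788448/41345

Fold from the inside: start with 19/1.
  6 + 1/19 = 115/19
  3 + 19/115 = 364/115
  2 + 115/364 = 843/364
  3 + 364/843 = 2893/843
  14 + 843/2893 = 41345/2893
  19 + 2893/41345 = 788448/41345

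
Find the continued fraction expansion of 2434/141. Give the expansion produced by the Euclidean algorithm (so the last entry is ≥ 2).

2434 = 17×141 + 37
141 = 3×37 + 30
37 = 1×30 + 7
30 = 4×7 + 2
7 = 3×2 + 1
2 = 2×1 + 0  (stop)
So 2434/141 = [17; 3, 1, 4, 3, 2].

[17; 3, 1, 4, 3, 2]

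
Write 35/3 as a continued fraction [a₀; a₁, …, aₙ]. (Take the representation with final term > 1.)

[11; 1, 2]

35 = 11*3 + 2
3 = 1*2 + 1
2 = 2*1 + 0  (stop)
So 35/3 = [11; 1, 2].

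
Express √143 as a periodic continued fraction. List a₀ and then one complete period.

a₀ = ⌊√143⌋ = 11.
With m₀=0, d₀=1 and mₖ₊₁ = dₖaₖ − mₖ, dₖ₊₁ = (n − mₖ₊₁²)/dₖ, aₖ₊₁ = ⌊(a₀+mₖ₊₁)/dₖ₊₁⌋:
  k=1: m=11, d=22, a=1
  k=2: m=11, d=1, a=22
d=1 and a=2a₀=22 at k=2, so the next step gives (m, d) = (11, 22) again — its k=1 value — and the period has length 2.

[11; 1, 22]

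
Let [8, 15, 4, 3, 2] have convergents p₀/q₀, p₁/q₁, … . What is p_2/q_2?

492/61

Using pₖ = aₖpₖ₋₁ + pₖ₋₂, qₖ = aₖqₖ₋₁ + qₖ₋₂ (with p₋₁=1, p₋₂=0, q₋₁=0, q₋₂=1):
  k=0: a=8, p=8, q=1
  k=1: a=15, p=121, q=15
  k=2: a=4, p=492, q=61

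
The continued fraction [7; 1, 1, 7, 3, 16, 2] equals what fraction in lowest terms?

Fold from the inside: start with 2/1.
  16 + 1/2 = 33/2
  3 + 2/33 = 101/33
  7 + 33/101 = 740/101
  1 + 101/740 = 841/740
  1 + 740/841 = 1581/841
  7 + 841/1581 = 11908/1581

11908/1581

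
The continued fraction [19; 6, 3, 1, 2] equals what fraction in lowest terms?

Fold from the inside: start with 2/1.
  1 + 1/2 = 3/2
  3 + 2/3 = 11/3
  6 + 3/11 = 69/11
  19 + 11/69 = 1322/69

1322/69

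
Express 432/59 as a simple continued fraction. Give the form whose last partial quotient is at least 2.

432 = 7*59 + 19
59 = 3*19 + 2
19 = 9*2 + 1
2 = 2*1 + 0  (stop)
So 432/59 = [7; 3, 9, 2].

[7; 3, 9, 2]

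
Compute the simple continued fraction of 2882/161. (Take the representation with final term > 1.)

[17; 1, 9, 16]

2882 = 17*161 + 145
161 = 1*145 + 16
145 = 9*16 + 1
16 = 16*1 + 0  (stop)
So 2882/161 = [17; 1, 9, 16].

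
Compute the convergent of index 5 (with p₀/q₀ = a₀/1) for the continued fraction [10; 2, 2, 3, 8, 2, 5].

Using pₖ = aₖpₖ₋₁ + pₖ₋₂, qₖ = aₖqₖ₋₁ + qₖ₋₂ (with p₋₁=1, p₋₂=0, q₋₁=0, q₋₂=1):
  k=0: a=10, p=10, q=1
  k=1: a=2, p=21, q=2
  k=2: a=2, p=52, q=5
  k=3: a=3, p=177, q=17
  k=4: a=8, p=1468, q=141
  k=5: a=2, p=3113, q=299

3113/299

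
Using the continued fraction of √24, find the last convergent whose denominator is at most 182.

485/99

√24 = [4; 1, 8, …] (period length 2).
Convergents:
  p_0/q_0 = 4/1
  p_1/q_1 = 5/1
  p_2/q_2 = 44/9
  p_3/q_3 = 49/10
  p_4/q_4 = 436/89
  p_5/q_5 = 485/99
  p_6/q_6 = 4316/881
q_5 = 99 ≤ 182 < 881 = q_6, so the answer is 485/99.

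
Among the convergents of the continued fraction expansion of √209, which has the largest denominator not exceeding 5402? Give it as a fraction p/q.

√209 = [14; 2, 5, 3, 2, 3, 5, 2, 28, …] (period length 8).
Convergents:
  p_0/q_0 = 14/1
  p_1/q_1 = 29/2
  p_2/q_2 = 159/11
  p_3/q_3 = 506/35
  p_4/q_4 = 1171/81
  p_5/q_5 = 4019/278
  p_6/q_6 = 21266/1471
  p_7/q_7 = 46551/3220
  p_8/q_8 = 1324694/91631
q_7 = 3220 ≤ 5402 < 91631 = q_8, so the answer is 46551/3220.

46551/3220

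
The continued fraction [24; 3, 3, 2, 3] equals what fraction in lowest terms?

Using pₖ = aₖpₖ₋₁ + pₖ₋₂ and qₖ = aₖqₖ₋₁ + qₖ₋₂:
  k=0: a=24, p=24, q=1
  k=1: a=3, p=73, q=3
  k=2: a=3, p=243, q=10
  k=3: a=2, p=559, q=23
  k=4: a=3, p=1920, q=79

1920/79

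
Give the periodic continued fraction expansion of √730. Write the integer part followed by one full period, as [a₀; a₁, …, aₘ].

a₀ = ⌊√730⌋ = 27.
With m₀=0, d₀=1 and mₖ₊₁ = dₖaₖ − mₖ, dₖ₊₁ = (n − mₖ₊₁²)/dₖ, aₖ₊₁ = ⌊(a₀+mₖ₊₁)/dₖ₊₁⌋:
  k=1: m=27, d=1, a=54
d=1 and a=2a₀=54 at k=1, so the next step gives (m, d) = (27, 1) again — its k=1 value — and the period has length 1.

[27; 54]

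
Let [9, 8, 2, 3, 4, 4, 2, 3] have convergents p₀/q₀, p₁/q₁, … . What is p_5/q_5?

9766/1071

Using pₖ = aₖpₖ₋₁ + pₖ₋₂, qₖ = aₖqₖ₋₁ + qₖ₋₂ (with p₋₁=1, p₋₂=0, q₋₁=0, q₋₂=1):
  k=0: a=9, p=9, q=1
  k=1: a=8, p=73, q=8
  k=2: a=2, p=155, q=17
  k=3: a=3, p=538, q=59
  k=4: a=4, p=2307, q=253
  k=5: a=4, p=9766, q=1071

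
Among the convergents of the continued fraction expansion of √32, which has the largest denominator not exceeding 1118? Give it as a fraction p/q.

6149/1087

√32 = [5; 1, 1, 1, 10, …] (period length 4).
Convergents:
  p_0/q_0 = 5/1
  p_1/q_1 = 6/1
  p_2/q_2 = 11/2
  p_3/q_3 = 17/3
  p_4/q_4 = 181/32
  p_5/q_5 = 198/35
  p_6/q_6 = 379/67
  p_7/q_7 = 577/102
  p_8/q_8 = 6149/1087
  p_9/q_9 = 6726/1189
q_8 = 1087 ≤ 1118 < 1189 = q_9, so the answer is 6149/1087.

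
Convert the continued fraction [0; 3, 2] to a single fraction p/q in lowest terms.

2/7

Fold from the inside: start with 2/1.
  3 + 1/2 = 7/2
  0 + 2/7 = 2/7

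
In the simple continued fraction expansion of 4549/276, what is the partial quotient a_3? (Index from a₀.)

4549 = 16·276 + 133   →  a_0 = 16
276 = 2·133 + 10   →  a_1 = 2
133 = 13·10 + 3   →  a_2 = 13
10 = 3·3 + 1   →  a_3 = 3

3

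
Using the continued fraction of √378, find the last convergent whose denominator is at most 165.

√378 = [19; 2, 3, 1, 4, 1, 3, 2, 38, …] (period length 8).
Convergents:
  p_0/q_0 = 19/1
  p_1/q_1 = 39/2
  p_2/q_2 = 136/7
  p_3/q_3 = 175/9
  p_4/q_4 = 836/43
  p_5/q_5 = 1011/52
  p_6/q_6 = 3869/199
q_5 = 52 ≤ 165 < 199 = q_6, so the answer is 1011/52.

1011/52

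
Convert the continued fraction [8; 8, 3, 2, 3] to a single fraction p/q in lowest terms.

1616/199

Using pₖ = aₖpₖ₋₁ + pₖ₋₂ and qₖ = aₖqₖ₋₁ + qₖ₋₂:
  k=0: a=8, p=8, q=1
  k=1: a=8, p=65, q=8
  k=2: a=3, p=203, q=25
  k=3: a=2, p=471, q=58
  k=4: a=3, p=1616, q=199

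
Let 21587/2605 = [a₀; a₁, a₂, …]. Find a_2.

21587 = 8·2605 + 747   →  a_0 = 8
2605 = 3·747 + 364   →  a_1 = 3
747 = 2·364 + 19   →  a_2 = 2

2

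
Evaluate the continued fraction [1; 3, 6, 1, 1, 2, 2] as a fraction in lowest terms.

328/249

Using pₖ = aₖpₖ₋₁ + pₖ₋₂ and qₖ = aₖqₖ₋₁ + qₖ₋₂:
  k=0: a=1, p=1, q=1
  k=1: a=3, p=4, q=3
  k=2: a=6, p=25, q=19
  k=3: a=1, p=29, q=22
  k=4: a=1, p=54, q=41
  k=5: a=2, p=137, q=104
  k=6: a=2, p=328, q=249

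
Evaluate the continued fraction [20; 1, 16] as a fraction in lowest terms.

Using pₖ = aₖpₖ₋₁ + pₖ₋₂ and qₖ = aₖqₖ₋₁ + qₖ₋₂:
  k=0: a=20, p=20, q=1
  k=1: a=1, p=21, q=1
  k=2: a=16, p=356, q=17

356/17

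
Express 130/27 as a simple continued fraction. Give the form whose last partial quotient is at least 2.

130 = 4·27 + 22
27 = 1·22 + 5
22 = 4·5 + 2
5 = 2·2 + 1
2 = 2·1 + 0  (stop)
So 130/27 = [4; 1, 4, 2, 2].

[4; 1, 4, 2, 2]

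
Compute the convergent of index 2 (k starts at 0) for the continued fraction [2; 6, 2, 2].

28/13

Using pₖ = aₖpₖ₋₁ + pₖ₋₂, qₖ = aₖqₖ₋₁ + qₖ₋₂ (with p₋₁=1, p₋₂=0, q₋₁=0, q₋₂=1):
  k=0: a=2, p=2, q=1
  k=1: a=6, p=13, q=6
  k=2: a=2, p=28, q=13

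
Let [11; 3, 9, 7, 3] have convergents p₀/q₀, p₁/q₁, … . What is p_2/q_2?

Using pₖ = aₖpₖ₋₁ + pₖ₋₂, qₖ = aₖqₖ₋₁ + qₖ₋₂ (with p₋₁=1, p₋₂=0, q₋₁=0, q₋₂=1):
  k=0: a=11, p=11, q=1
  k=1: a=3, p=34, q=3
  k=2: a=9, p=317, q=28

317/28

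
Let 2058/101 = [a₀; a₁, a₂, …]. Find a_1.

2

2058 = 20·101 + 38   →  a_0 = 20
101 = 2·38 + 25   →  a_1 = 2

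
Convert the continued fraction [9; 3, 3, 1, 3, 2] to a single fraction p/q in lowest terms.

1033/111

Using pₖ = aₖpₖ₋₁ + pₖ₋₂ and qₖ = aₖqₖ₋₁ + qₖ₋₂:
  k=0: a=9, p=9, q=1
  k=1: a=3, p=28, q=3
  k=2: a=3, p=93, q=10
  k=3: a=1, p=121, q=13
  k=4: a=3, p=456, q=49
  k=5: a=2, p=1033, q=111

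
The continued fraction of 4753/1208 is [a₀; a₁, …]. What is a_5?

4753 = 3·1208 + 1129   →  a_0 = 3
1208 = 1·1129 + 79   →  a_1 = 1
1129 = 14·79 + 23   →  a_2 = 14
79 = 3·23 + 10   →  a_3 = 3
23 = 2·10 + 3   →  a_4 = 2
10 = 3·3 + 1   →  a_5 = 3

3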